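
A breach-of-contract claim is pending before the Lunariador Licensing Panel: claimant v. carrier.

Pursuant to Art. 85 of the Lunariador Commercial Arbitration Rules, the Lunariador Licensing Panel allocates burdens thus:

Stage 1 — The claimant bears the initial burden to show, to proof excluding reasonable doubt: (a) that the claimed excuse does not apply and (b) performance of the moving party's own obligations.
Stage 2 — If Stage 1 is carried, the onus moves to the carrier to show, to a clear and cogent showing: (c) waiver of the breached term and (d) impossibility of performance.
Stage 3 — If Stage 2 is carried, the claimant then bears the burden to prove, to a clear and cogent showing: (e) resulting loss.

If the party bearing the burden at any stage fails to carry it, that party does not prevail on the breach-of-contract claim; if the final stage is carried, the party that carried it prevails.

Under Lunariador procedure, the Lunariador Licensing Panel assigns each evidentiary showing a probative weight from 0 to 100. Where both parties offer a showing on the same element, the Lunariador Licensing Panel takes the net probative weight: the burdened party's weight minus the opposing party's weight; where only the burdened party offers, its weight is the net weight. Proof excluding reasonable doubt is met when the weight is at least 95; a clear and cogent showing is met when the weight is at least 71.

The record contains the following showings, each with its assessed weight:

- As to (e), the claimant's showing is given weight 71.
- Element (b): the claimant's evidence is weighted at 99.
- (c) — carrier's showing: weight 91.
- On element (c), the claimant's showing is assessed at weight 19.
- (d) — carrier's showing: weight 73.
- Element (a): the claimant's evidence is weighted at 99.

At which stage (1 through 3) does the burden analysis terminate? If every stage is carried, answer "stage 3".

stage 3

At Stage 1 the claimant must meet proof excluding reasonable doubt (weight is at least 95): on (a) the weight is 99, ≥ 95, so (a) meets the standard; on (b) the weight is 99, which does reach 95, so (b) meets the standard.
  Stage 1 carried; the burden shifts to the carrier.
At Stage 2 the carrier must meet a clear and cogent showing (weight is at least 71): on (c) the weight is 91 less the opposing 19 gives net 72, ≥ 71, so (c) meets the standard; on (d) the weight is 73, ≥ 71, so (d) meets the standard.
  All elements met. The burden passes to the claimant.
At Stage 3 the claimant must meet a clear and cogent showing (weight is at least 71): on (e) the weight is 71, ≥ 71, so (e) meets the standard.
  The claimant carries the last stage.
With every stage satisfied, the claimant prevails.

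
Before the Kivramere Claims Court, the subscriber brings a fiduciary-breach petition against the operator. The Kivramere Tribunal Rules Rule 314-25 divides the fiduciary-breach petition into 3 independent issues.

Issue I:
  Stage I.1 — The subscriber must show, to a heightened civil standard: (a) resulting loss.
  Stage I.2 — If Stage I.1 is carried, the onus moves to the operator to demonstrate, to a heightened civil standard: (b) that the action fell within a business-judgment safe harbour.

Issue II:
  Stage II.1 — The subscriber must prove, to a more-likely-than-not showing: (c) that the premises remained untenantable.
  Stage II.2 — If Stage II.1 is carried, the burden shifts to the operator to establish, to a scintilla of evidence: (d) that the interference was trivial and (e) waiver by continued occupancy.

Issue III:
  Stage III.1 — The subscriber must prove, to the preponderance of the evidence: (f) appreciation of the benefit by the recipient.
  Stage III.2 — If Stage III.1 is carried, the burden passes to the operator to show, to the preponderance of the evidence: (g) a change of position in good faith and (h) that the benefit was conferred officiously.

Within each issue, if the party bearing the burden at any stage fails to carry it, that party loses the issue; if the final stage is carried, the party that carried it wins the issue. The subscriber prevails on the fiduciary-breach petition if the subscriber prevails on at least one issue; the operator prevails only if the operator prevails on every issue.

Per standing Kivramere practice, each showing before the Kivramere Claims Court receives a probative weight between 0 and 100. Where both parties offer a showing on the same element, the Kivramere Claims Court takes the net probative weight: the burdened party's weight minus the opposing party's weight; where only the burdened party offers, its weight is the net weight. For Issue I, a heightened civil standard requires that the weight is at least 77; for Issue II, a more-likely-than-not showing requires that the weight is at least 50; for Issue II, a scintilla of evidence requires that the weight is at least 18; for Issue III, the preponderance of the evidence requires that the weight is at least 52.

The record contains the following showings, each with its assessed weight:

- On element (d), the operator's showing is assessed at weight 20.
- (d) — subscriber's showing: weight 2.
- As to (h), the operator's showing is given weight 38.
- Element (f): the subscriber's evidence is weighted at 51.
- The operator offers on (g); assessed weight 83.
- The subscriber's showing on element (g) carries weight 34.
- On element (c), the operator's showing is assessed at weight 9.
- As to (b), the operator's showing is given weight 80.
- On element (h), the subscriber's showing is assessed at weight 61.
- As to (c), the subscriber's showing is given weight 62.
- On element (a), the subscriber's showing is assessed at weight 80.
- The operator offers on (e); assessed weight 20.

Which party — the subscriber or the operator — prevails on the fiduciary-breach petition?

— Issue I —
Stage I.1 (subscriber, a heightened civil standard, weight is at least 77): (a) 80 ≥ 77 — meets.
  All elements met. The burden passes to the operator.
Stage I.2 (operator, a heightened civil standard, weight is at least 77): (b) 80 ≥ 77 — meets.
  Stage I.2 carried; the final stage is satisfied.
All stages carried — the operator prevails on this issue.
— Issue II —
Stage II.1 (subscriber, a more-likely-than-not showing, weight is at least 50): (c) net 62−9=53 ≥ 50 — meets.
  All elements met. The burden passes to the operator.
Stage II.2 (operator, a scintilla of evidence, weight is at least 18): (d) net 20−2=18 ≥ 18 — meets; (e) 20 ≥ 18 — meets.
  Stage II.2 carried; the final stage is satisfied.
Every stage carried; the operator prevails on this issue.
— Issue III —
At Stage III.1 the subscriber must meet the preponderance of the evidence (weight is at least 52): on (f) the weight is 51, which does not reach 52, so (f) does not meet the standard.
  Not every element is met, so the subscriber fails to carry Stage III.1.
So the operator prevails on this issue.
Per-issue: Issue I → operator; Issue II → operator; Issue III → operator. The subscriber must prevail on at least one issue; overall, the operator prevails.

operator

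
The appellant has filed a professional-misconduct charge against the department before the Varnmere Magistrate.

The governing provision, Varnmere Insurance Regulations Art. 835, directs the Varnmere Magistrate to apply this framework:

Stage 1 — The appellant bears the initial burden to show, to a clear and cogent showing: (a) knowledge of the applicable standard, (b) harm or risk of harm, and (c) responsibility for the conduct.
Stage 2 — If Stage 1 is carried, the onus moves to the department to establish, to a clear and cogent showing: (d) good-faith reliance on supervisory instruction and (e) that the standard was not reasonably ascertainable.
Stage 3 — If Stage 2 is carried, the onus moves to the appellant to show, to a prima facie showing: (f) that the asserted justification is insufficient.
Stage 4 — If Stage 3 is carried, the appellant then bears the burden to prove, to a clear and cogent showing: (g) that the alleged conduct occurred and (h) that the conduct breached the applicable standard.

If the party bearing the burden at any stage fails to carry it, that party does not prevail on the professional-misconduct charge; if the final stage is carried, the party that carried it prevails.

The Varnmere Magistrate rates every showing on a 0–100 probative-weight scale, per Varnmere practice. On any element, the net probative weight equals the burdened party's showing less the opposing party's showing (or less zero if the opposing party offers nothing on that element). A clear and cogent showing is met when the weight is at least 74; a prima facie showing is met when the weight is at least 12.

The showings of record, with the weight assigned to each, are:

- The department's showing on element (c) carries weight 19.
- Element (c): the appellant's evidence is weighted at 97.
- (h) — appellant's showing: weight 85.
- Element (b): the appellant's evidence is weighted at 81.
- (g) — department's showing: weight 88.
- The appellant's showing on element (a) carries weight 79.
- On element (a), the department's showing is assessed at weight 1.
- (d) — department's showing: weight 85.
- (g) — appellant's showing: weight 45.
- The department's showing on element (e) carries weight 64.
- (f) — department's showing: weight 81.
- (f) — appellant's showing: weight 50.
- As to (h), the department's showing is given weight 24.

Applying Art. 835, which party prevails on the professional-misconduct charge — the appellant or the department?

appellant

Stage 1 — burden on appellant; standard: a clear and cogent showing (weight is at least 74).
    (a): 79 − 1 = 78 ≥ 74 [met]
    (b): 81 ≥ 74 [met]
    (c): 97 − 19 = 78 ≥ 74 [met]
  The appellant carries Stage 1; the department now bears the burden.
Stage 2 — burden on department; standard: a clear and cogent showing (weight is at least 74).
    (d): 85 ≥ 74 [met]
    (e): 64 < 74 [not met]
  Not every element is met, so the department fails to carry Stage 2.
The analysis ends at Stage 2; the appellant prevails.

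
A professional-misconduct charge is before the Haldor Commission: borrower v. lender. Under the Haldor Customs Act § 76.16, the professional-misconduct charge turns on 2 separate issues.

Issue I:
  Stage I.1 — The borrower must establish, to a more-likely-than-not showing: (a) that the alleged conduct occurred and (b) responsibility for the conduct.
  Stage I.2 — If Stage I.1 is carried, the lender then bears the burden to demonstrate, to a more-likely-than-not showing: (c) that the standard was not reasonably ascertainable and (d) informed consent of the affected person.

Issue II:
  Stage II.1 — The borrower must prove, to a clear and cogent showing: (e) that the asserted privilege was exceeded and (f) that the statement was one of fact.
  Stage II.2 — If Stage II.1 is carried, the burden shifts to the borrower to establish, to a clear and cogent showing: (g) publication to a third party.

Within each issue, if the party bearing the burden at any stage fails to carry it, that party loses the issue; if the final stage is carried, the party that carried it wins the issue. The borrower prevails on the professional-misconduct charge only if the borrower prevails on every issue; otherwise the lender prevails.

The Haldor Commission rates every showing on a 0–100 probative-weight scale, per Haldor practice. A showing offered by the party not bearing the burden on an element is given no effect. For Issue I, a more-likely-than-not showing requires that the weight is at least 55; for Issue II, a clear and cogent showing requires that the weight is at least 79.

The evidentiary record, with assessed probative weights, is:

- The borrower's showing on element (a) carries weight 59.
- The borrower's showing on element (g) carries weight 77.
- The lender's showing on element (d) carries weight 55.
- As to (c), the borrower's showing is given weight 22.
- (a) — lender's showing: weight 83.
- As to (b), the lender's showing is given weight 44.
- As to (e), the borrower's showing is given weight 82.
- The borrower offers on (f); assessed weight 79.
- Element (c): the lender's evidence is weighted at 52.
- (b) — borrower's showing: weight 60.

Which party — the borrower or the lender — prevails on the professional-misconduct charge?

— Issue I —
Stage I.1 (borrower, a more-likely-than-not showing, weight is at least 55): (a) 59 (lender's 83 disregarded) ≥ 55 — meets; (b) 60 (lender's 44 disregarded) ≥ 55 — meets.
  Stage I.1 carried; the burden shifts to the lender.
Stage I.2 (lender, a more-likely-than-not showing, weight is at least 55): (c) 52 (borrower's 22 disregarded) < 55 — fails; (d) 55 ≥ 55 — meets.
  The lender does not carry Stage I.2.
So the borrower prevails on this issue.
— Issue II —
At Stage II.1 the borrower must meet a clear and cogent showing (weight is at least 79): on (e) the weight is 82, which does reach 79, so (e) meets the standard; on (f) the weight is 79, ≥ 79, so (f) meets the standard.
  Stage II.1 carried; the burden remains with the borrower.
At Stage II.2 the borrower must meet a clear and cogent showing (weight is at least 79): on (g) the weight is 77, which does not reach 79, so (g) does not meet the standard.
  Not every element is met, so the borrower fails to carry Stage II.2.
The analysis ends at Stage II.2; the lender prevails on this issue.
Per-issue: Issue I → borrower; Issue II → lender. The borrower must prevail on every issue; overall, the lender prevails.

lender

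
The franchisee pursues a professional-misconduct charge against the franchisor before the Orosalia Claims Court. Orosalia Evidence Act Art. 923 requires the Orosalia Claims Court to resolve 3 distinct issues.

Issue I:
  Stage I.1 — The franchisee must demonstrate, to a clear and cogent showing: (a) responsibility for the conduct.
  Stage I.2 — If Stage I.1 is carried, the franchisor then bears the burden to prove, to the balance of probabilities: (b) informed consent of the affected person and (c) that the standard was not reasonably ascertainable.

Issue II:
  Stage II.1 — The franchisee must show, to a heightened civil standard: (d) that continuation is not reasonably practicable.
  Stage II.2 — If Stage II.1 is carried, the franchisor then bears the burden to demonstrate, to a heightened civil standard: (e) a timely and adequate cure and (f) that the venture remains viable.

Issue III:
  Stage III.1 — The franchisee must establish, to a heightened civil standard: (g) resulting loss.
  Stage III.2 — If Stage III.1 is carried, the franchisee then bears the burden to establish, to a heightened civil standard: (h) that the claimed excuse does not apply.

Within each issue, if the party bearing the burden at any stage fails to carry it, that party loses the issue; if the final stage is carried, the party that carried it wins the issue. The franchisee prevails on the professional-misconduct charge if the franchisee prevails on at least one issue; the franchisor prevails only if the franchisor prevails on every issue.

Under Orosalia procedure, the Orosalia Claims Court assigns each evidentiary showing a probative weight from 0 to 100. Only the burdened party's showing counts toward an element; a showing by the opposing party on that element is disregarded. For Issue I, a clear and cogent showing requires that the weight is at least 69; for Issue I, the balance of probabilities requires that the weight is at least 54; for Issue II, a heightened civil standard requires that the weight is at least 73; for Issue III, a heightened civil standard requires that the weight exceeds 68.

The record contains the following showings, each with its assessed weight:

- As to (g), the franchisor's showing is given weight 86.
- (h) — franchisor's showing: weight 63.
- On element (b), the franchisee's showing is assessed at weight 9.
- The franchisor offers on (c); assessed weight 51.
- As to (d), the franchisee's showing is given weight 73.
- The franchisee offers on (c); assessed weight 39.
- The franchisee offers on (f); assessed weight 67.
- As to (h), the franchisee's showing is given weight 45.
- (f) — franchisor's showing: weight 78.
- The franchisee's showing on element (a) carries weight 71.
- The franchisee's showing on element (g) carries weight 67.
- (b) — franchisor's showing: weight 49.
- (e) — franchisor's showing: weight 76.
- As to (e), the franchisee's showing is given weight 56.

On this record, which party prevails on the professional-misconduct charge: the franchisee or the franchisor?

— Issue I —
Stage I.1 (franchisee, a clear and cogent showing, weight is at least 69): (a) 71 ≥ 69 — meets.
  Stage I.1 carried; the burden shifts to the franchisor.
Stage I.2 (franchisor, the balance of probabilities, weight is at least 54): (b) 49 (franchisee's 9 disregarded) < 54 — fails; (c) 51 (franchisee's 39 disregarded) < 54 — fails.
  Not every element is met, so the franchisor fails to carry Stage I.2.
The analysis ends at Stage I.2; the franchisee prevails on this issue.
— Issue II —
At Stage II.1 the franchisee must meet a heightened civil standard (weight is at least 73): on (d) the weight is 73, ≥ 73, so (d) meets the standard.
  Stage II.1 carried; the burden shifts to the franchisor.
At Stage II.2 the franchisor must meet a heightened civil standard (weight is at least 73): on (e) the weight is 76 (the franchisee's 56 is given no effect), ≥ 73, so (e) meets the standard; on (f) the weight is 78 (the franchisee's 67 is given no effect), which does reach 73, so (f) meets the standard.
  The franchisor carries the last stage.
With every stage satisfied, the franchisor prevails on this issue.
— Issue III —
Stage III.1 (franchisee, a heightened civil standard, weight exceeds 68): (g) 67 (franchisor's 86 disregarded) ≤ 68 — fails.
  Stage III.1 not carried; the franchisee fails its burden.
The analysis ends at Stage III.1; the franchisor prevails on this issue.
Per-issue: Issue I → franchisee; Issue II → franchisor; Issue III → franchisor. The franchisee must prevail on at least one issue; overall, the franchisee prevails.

franchisee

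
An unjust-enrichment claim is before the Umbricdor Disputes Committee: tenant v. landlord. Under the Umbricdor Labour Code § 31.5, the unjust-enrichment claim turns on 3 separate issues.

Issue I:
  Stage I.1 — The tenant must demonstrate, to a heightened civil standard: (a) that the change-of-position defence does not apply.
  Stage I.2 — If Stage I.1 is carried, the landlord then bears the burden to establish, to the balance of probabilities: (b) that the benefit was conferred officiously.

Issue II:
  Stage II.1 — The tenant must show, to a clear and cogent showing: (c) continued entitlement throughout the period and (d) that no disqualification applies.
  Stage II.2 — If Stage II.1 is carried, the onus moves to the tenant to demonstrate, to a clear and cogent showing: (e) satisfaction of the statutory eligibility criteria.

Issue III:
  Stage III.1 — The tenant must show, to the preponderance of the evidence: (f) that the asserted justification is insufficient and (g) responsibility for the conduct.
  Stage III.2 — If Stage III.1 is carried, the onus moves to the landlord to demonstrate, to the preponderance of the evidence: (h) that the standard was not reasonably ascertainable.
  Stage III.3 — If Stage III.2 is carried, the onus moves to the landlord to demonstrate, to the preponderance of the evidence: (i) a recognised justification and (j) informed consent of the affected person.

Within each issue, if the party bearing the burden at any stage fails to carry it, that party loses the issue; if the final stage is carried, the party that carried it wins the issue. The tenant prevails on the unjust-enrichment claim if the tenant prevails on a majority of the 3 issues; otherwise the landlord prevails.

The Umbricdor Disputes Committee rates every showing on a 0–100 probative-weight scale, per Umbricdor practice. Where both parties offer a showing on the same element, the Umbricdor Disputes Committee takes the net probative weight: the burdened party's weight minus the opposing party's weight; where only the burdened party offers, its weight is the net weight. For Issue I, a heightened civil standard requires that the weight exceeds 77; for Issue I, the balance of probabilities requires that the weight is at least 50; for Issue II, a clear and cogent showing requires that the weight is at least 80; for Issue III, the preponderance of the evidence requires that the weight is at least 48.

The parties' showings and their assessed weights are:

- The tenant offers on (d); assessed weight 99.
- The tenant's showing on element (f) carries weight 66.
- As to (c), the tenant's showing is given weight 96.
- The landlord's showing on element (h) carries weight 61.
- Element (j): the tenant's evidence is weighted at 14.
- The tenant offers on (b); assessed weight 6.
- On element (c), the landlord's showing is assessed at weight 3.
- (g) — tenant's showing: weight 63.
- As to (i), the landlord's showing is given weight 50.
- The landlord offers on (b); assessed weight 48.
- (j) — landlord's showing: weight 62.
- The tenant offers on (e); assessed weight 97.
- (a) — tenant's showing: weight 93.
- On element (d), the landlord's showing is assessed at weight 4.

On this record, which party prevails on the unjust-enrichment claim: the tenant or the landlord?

— Issue I —
Stage I.1 (tenant, a heightened civil standard, weight exceeds 77): (a) 93 > 77 — meets.
  Stage I.1 is satisfied; the onus moves to the landlord.
Stage I.2 (landlord, the balance of probabilities, weight is at least 50): (b) net 48−6=42 < 50 — fails.
  The landlord does not carry Stage I.2.
The analysis ends at Stage I.2; the tenant prevails on this issue.
— Issue II —
Stage II.1 (tenant, a clear and cogent showing, weight is at least 80): (c) net 96−3=93 ≥ 80 — meets; (d) net 99−4=95 ≥ 80 — meets.
  Stage II.1 carried; the burden remains with the tenant.
Stage II.2 (tenant, a clear and cogent showing, weight is at least 80): (e) 97 ≥ 80 — meets.
  Stage II.2 carried; the final stage is satisfied.
All stages carried — the tenant prevails on this issue.
— Issue III —
Stage III.1 (tenant, the preponderance of the evidence, weight is at least 48): (f) 66 ≥ 48 — meets; (g) 63 ≥ 48 — meets.
  Stage III.1 carried; the burden shifts to the landlord.
Stage III.2 (landlord, the preponderance of the evidence, weight is at least 48): (h) 61 ≥ 48 — meets.
  Stage III.2 is satisfied; the landlord continues to bear the burden.
Stage III.3 (landlord, the preponderance of the evidence, weight is at least 48): (i) 50 ≥ 48 — meets; (j) net 62−14=48 ≥ 48 — meets.
  The landlord carries the last stage.
Every stage carried; the landlord prevails on this issue.
Per-issue: Issue I → tenant; Issue II → tenant; Issue III → landlord. The tenant must prevail on a majority of issues; overall, the tenant prevails.

tenant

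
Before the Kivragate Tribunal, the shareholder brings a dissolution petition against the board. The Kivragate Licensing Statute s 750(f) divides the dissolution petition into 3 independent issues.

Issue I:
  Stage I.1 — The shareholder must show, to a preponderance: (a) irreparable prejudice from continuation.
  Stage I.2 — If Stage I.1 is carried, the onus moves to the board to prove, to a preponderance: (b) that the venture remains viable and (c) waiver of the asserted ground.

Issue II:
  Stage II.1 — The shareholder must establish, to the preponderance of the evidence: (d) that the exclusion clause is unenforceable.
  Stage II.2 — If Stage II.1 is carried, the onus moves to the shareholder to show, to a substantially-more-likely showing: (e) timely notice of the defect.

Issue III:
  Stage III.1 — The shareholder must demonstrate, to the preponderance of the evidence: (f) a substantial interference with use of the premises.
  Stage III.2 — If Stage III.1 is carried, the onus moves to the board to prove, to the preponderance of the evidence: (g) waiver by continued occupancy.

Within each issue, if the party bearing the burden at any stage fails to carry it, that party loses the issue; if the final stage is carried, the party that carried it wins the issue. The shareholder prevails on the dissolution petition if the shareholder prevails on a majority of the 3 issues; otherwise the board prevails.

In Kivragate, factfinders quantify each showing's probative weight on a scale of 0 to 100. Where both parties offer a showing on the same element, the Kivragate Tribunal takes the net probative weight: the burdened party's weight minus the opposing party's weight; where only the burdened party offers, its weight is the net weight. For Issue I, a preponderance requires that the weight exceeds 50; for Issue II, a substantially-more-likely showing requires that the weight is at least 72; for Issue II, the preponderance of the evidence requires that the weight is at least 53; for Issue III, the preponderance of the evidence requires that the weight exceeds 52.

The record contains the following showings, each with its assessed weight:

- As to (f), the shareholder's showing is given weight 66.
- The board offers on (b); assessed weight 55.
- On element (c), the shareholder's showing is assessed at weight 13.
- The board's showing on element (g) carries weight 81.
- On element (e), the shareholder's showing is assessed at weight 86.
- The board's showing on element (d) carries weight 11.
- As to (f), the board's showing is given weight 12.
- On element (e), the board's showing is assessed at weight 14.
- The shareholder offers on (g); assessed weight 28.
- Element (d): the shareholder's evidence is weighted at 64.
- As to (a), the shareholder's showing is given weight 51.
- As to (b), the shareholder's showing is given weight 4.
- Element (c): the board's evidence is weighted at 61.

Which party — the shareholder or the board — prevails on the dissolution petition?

— Issue I —
Stage I.1 (shareholder, a preponderance, weight exceeds 50): (a) 51 > 50 — meets.
  Stage I.1 carried; the burden shifts to the board.
Stage I.2 (board, a preponderance, weight exceeds 50): (b) net 55−4=51 > 50 — meets; (c) net 61−13=48 ≤ 50 — fails.
  Not every element is met, so the board fails to carry Stage I.2.
The analysis ends at Stage I.2; the shareholder prevails on this issue.
— Issue II —
At Stage II.1 the shareholder must meet the preponderance of the evidence (weight is at least 53): on (d) the weight is 64 less the opposing 11 gives net 53, which does reach 53, so (d) meets the standard.
  Stage II.1 is satisfied; the shareholder continues to bear the burden.
At Stage II.2 the shareholder must meet a substantially-more-likely showing (weight is at least 72): on (e) the weight is 86 less the opposing 14 gives net 72, which does reach 72, so (e) meets the standard.
  All elements met at the final stage.
With every stage satisfied, the shareholder prevails on this issue.
— Issue III —
Stage III.1 — burden on shareholder; standard: the preponderance of the evidence (weight exceeds 52).
    (f): 66 − 12 = 54 > 52 [met]
  Stage III.1 carried; the burden shifts to the board.
Stage III.2 — burden on board; standard: the preponderance of the evidence (weight exceeds 52).
    (g): 81 − 28 = 53 > 52 [met]
  All elements met at the final stage.
With every stage satisfied, the board prevails on this issue.
Per-issue: Issue I → shareholder; Issue II → shareholder; Issue III → board. The shareholder must prevail on a majority of issues; overall, the shareholder prevails.

shareholder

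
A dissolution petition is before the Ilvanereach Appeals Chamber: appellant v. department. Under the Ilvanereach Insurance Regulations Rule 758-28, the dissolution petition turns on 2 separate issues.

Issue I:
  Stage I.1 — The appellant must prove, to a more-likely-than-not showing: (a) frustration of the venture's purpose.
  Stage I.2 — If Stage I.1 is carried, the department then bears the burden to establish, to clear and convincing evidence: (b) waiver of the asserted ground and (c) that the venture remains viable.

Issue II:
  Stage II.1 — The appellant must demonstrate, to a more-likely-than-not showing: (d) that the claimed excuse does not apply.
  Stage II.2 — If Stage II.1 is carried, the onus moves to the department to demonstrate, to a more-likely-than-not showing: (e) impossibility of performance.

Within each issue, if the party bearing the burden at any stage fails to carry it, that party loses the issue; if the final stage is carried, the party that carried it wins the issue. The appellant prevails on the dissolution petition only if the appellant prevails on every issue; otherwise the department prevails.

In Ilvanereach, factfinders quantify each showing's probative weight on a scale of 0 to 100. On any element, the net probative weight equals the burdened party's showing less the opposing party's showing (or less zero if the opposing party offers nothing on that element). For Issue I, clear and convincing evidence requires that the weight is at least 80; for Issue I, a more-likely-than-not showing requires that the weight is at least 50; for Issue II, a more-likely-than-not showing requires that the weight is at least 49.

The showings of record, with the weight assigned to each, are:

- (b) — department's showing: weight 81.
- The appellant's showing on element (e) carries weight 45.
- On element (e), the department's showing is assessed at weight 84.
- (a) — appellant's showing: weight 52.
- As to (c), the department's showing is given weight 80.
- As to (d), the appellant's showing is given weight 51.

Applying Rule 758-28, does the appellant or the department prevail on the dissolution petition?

department

— Issue I —
Stage I.1 (appellant, a more-likely-than-not showing, weight is at least 50): (a) 52 ≥ 50 — meets.
  Stage I.1 is satisfied; the onus moves to the department.
Stage I.2 (department, clear and convincing evidence, weight is at least 80): (b) 81 ≥ 80 — meets; (c) 80 ≥ 80 — meets.
  Stage I.2 carried; the final stage is satisfied.
Every stage carried; the department prevails on this issue.
— Issue II —
Stage II.1 — burden on appellant; standard: a more-likely-than-not showing (weight is at least 49).
    (d): 51 ≥ 49 [met]
  Stage II.1 is satisfied; the onus moves to the department.
Stage II.2 — burden on department; standard: a more-likely-than-not showing (weight is at least 49).
    (e): 84 − 45 = 39 < 49 [not met]
  Not every element is met, so the department fails to carry Stage II.2.
The analysis ends at Stage II.2; the appellant prevails on this issue.
Per-issue: Issue I → department; Issue II → appellant. The appellant must prevail on every issue; overall, the department prevails.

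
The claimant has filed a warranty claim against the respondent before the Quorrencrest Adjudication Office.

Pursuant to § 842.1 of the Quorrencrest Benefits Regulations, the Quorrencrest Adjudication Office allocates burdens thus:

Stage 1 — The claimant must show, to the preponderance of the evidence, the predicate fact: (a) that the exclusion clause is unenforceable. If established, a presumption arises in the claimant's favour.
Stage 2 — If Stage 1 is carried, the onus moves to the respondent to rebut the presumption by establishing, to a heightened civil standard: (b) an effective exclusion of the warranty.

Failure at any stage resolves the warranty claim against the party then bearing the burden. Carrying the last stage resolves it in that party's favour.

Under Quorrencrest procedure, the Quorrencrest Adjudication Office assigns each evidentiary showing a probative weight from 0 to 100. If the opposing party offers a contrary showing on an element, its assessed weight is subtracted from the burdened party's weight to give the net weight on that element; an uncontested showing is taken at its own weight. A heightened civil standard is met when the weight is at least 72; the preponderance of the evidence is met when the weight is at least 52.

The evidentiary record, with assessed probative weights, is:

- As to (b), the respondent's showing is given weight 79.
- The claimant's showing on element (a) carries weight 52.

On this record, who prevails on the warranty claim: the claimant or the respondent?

Stage 1 (claimant, the preponderance of the evidence, weight is at least 52): (a) 52 ≥ 52 — meets.
  All elements met. The burden passes to the respondent.
Stage 2 (respondent, a heightened civil standard, weight is at least 72): (b) 79 ≥ 72 — meets.
  The respondent carries the last stage.
Every stage carried; the respondent prevails.

respondent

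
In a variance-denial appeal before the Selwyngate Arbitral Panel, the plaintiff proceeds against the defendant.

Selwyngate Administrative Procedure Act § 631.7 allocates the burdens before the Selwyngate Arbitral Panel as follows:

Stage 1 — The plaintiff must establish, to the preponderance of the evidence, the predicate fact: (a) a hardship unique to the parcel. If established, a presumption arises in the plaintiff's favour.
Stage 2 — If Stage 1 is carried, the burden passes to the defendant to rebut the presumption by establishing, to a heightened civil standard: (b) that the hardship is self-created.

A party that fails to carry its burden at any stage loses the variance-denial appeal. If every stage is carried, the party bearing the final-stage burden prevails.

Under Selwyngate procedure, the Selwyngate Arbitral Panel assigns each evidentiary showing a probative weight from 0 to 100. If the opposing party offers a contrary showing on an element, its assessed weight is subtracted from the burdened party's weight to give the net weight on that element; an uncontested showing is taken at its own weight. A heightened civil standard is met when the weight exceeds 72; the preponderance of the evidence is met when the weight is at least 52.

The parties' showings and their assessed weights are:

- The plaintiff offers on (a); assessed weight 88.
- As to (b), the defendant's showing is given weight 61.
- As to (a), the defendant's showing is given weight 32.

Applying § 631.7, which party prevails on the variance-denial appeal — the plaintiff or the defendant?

Stage 1 — burden on plaintiff; standard: the preponderance of the evidence (weight is at least 52).
    (a): 88 − 32 = 56 ≥ 52 [met]
  The plaintiff carries Stage 1; the defendant now bears the burden.
Stage 2 — burden on defendant; standard: a heightened civil standard (weight exceeds 72).
    (b): 61 ≤ 72 [not met]
  Stage 2 not carried; the defendant fails its burden.
The analysis ends at Stage 2; the plaintiff prevails.

plaintiff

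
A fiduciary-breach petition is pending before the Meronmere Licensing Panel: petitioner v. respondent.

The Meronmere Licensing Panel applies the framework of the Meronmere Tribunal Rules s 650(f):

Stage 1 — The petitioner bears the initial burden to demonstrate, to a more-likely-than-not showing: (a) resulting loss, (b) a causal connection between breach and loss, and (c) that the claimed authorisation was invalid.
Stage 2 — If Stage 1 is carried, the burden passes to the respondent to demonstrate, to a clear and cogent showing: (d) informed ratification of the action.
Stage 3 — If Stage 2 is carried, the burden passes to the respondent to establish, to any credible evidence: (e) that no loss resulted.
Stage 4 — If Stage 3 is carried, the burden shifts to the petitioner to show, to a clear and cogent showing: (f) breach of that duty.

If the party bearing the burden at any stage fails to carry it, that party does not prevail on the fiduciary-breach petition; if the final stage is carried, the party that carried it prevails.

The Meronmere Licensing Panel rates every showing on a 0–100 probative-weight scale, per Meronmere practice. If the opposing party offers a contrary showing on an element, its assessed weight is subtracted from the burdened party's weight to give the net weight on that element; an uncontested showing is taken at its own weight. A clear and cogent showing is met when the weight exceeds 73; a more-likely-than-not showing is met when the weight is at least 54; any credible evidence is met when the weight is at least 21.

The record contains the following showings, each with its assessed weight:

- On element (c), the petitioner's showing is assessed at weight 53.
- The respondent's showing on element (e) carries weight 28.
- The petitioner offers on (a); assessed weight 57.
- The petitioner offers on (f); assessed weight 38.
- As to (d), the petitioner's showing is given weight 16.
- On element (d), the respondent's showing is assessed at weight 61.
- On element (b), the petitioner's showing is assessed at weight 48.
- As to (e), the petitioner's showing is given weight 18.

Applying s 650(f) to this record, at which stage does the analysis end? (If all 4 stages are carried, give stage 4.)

stage 1

Stage 1 — burden on petitioner; standard: a more-likely-than-not showing (weight is at least 54).
    (a): 57 ≥ 54 [met]
    (b): 48 < 54 [not met]
    (c): 53 < 54 [not met]
  Not every element is met, so the petitioner fails to carry Stage 1.
The respondent prevails.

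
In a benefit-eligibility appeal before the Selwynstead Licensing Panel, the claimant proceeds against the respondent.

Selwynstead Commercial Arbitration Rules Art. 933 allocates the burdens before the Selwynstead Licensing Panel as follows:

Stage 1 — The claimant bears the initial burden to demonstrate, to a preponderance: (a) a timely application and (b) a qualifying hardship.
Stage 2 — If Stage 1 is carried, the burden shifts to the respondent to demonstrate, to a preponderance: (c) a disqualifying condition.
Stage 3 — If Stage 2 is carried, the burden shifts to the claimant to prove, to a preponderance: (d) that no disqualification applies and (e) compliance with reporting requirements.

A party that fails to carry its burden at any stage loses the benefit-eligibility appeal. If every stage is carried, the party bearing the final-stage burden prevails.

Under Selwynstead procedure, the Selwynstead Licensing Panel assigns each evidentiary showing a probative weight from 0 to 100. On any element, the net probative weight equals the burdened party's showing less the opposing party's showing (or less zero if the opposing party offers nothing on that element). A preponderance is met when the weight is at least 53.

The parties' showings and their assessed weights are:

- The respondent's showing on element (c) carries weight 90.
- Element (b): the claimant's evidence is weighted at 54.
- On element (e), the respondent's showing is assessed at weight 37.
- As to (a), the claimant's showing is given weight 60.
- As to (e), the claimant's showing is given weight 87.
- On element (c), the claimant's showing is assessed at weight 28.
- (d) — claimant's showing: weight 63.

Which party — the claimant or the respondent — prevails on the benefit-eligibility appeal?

Stage 1 — burden on claimant; standard: a preponderance (weight is at least 53).
    (a): 60 ≥ 53 [met]
    (b): 54 ≥ 53 [met]
  All elements met. The burden passes to the respondent.
Stage 2 — burden on respondent; standard: a preponderance (weight is at least 53).
    (c): 90 − 28 = 62 ≥ 53 [met]
  Stage 2 carried; the burden shifts to the claimant.
Stage 3 — burden on claimant; standard: a preponderance (weight is at least 53).
    (d): 63 ≥ 53 [met]
    (e): 87 − 37 = 50 < 53 [not met]
  Not every element is met, so the claimant fails to carry Stage 3.
The analysis ends at Stage 3; the respondent prevails.

respondent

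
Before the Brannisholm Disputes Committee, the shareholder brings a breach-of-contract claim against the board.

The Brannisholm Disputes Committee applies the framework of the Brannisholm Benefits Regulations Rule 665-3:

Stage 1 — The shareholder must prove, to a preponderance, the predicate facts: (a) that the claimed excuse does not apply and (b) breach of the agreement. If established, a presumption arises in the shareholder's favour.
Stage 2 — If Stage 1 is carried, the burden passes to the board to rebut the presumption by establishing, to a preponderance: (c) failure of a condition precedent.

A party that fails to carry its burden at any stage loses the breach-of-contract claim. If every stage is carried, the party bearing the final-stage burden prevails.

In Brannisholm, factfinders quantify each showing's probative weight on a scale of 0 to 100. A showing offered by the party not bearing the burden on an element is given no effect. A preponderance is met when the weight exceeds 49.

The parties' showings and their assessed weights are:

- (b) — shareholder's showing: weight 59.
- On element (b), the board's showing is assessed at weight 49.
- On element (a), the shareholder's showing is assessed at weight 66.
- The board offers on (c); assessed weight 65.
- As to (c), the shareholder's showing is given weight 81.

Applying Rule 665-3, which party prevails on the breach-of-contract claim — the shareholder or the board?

Stage 1 (shareholder, a preponderance, weight exceeds 49): (a) 66 > 49 — meets; (b) 59 (board's 49 disregarded) > 49 — meets.
  All elements met. The burden passes to the board.
Stage 2 (board, a preponderance, weight exceeds 49): (c) 65 (shareholder's 81 disregarded) > 49 — meets.
  Stage 2 carried; the final stage is satisfied.
With every stage satisfied, the board prevails.

board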